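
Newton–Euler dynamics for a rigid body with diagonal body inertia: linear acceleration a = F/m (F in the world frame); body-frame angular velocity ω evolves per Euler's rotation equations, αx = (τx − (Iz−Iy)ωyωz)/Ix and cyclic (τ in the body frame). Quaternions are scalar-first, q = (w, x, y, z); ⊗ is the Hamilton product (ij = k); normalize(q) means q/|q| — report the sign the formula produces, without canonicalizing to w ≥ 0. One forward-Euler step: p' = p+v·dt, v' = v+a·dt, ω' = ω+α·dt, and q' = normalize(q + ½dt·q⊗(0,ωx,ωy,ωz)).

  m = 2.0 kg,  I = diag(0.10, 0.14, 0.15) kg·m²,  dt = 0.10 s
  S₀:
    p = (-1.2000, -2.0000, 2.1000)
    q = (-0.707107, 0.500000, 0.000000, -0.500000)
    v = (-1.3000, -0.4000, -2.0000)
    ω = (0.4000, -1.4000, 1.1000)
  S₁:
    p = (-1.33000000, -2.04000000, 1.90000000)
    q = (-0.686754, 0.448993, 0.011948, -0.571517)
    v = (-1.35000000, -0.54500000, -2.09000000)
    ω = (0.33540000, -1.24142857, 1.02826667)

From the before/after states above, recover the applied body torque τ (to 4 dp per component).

Δω = ω₁−ω₀ = (-0.06460000, 0.15857143, -0.07173333)
precession coupling = (-0.0154, -0.0220, -0.0224)
τ = I·(Δω/dt) + ω₀×(Iω₀) = (-0.0800, 0.2000, -0.1300)

τ = (-0.0800, 0.2000, -0.1300)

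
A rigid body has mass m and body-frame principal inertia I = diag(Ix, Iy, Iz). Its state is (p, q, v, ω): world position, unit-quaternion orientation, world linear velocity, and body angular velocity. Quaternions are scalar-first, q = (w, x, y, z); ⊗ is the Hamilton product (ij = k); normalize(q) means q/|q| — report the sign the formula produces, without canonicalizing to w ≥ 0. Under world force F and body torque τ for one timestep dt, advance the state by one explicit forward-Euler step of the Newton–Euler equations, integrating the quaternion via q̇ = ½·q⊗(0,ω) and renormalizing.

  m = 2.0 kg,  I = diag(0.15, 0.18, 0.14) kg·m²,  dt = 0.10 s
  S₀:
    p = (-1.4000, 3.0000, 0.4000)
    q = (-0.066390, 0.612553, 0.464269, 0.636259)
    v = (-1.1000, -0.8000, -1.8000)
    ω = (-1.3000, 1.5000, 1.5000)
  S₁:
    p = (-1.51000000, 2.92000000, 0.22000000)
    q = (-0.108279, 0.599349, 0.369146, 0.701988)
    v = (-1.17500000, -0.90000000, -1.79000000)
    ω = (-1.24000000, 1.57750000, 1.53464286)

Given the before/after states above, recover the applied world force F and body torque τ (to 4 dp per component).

F = (-1.5000, -2.0000, 0.2000)
τ = (0.0000, 0.1200, -0.0100)

Δω = ω₁−ω₀ = (0.06000000, 0.07750000, 0.03464286)
τ = I·(Δω/dt) + ω₀×(Iω₀) = (0.0000, 0.1200, -0.0100)
velocity change Δv = (-0.07500000, -0.10000000, 0.01000000)
F = m·Δv/dt = (-1.5000, -2.0000, 0.2000)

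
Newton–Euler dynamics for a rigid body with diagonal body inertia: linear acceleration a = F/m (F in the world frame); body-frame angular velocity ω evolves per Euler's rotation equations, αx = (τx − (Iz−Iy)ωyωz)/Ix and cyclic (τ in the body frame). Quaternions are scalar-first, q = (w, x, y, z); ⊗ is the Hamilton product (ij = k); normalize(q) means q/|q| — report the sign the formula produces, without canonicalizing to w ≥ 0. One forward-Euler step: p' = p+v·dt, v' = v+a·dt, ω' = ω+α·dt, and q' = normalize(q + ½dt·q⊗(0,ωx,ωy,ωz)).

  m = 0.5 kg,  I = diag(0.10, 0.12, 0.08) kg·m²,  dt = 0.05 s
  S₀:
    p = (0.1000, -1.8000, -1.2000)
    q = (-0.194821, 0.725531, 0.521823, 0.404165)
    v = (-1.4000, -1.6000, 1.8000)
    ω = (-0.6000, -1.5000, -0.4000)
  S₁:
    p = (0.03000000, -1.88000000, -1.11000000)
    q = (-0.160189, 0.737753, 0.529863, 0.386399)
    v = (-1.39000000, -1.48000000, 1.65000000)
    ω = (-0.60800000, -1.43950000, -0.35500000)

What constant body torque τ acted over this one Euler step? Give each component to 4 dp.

τ = (-0.0400, 0.1500, 0.0900)

ω₁ − ω₀ = (-0.00800000, 0.06050000, 0.04500000)
precession coupling = (-0.0240, 0.0048, 0.0180)
I·α + gyro = (-0.0400, 0.1500, 0.0900)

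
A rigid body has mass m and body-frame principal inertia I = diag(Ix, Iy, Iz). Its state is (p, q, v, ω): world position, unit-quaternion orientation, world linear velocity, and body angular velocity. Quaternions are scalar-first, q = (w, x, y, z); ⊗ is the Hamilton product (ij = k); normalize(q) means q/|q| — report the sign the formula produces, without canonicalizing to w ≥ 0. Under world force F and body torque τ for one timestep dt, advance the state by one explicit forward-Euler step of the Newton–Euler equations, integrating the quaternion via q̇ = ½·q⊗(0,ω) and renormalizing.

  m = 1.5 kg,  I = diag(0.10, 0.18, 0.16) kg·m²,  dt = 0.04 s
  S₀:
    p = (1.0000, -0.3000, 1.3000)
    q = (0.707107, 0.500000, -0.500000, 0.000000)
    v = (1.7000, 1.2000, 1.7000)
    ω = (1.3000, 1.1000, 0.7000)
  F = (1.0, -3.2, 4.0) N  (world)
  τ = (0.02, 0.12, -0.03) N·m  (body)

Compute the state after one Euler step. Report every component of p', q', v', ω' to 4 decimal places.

p + v·dt = (1.0680, -0.2520, 1.3680)
v' = v + a·dt = (1.7267, 1.1147, 1.8067)
precession coupling ω×(Iω) = (-0.0154, -0.0546, 0.1144)
angular accel α = (0.3540, 0.9700, -0.9025)
ω' = ω + α·dt = (1.3142, 1.1388, 0.6639)
q⊗(0,ω) = (-0.1000000, 0.5692391, 0.4278177, 1.6949749)
q' = normalize(q + ½dt·q⊗(0,ω)) = (0.7046, 0.5110, -0.4911, 0.0339)

p' = (1.0680, -0.2520, 1.3680)
q' = (0.7046, 0.5110, -0.4911, 0.0339)
v' = (1.7267, 1.1147, 1.8067)
ω' = (1.3142, 1.1388, 0.6639)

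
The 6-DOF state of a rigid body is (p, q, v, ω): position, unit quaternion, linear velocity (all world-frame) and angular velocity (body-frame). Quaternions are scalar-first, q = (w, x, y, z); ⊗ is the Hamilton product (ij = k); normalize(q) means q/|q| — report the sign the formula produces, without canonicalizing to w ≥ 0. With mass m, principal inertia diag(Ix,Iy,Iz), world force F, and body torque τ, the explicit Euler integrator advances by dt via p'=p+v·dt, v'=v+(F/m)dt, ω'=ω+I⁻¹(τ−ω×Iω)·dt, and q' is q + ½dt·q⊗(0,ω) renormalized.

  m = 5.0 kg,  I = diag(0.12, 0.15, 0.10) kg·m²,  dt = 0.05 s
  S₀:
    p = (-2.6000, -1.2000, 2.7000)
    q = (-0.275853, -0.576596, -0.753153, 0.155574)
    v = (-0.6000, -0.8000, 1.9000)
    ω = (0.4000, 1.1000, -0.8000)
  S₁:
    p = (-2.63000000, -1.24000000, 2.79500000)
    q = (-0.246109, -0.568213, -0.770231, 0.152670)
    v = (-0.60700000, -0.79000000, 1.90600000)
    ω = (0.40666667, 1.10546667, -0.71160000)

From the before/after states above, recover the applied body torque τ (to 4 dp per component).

Δω = ω₁−ω₀ = (0.00666667, 0.00546667, 0.08840000)
I·α + gyro = (0.0600, 0.0100, 0.1900)

τ = (0.0600, 0.0100, 0.1900)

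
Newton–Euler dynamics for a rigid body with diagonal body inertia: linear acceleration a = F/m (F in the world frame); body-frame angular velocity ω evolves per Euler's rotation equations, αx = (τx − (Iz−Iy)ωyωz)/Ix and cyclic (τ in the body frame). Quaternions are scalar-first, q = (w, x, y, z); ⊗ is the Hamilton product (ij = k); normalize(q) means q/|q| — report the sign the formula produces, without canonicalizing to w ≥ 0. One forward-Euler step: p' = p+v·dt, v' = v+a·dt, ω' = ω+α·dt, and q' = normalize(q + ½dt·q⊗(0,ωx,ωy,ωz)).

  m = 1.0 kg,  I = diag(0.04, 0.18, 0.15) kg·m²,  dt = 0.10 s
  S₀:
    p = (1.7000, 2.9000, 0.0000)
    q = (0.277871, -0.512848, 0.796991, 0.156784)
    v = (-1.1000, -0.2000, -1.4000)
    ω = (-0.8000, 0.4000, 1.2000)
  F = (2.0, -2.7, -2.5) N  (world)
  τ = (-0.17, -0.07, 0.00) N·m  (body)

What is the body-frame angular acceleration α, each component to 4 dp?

gyro term ω×Iω = (-0.0144, 0.1056, -0.0448)
α = I⁻¹(τ − ω×Iω) = (-3.8900, -0.9756, 0.2987)

α = (-3.8900, -0.9756, 0.2987)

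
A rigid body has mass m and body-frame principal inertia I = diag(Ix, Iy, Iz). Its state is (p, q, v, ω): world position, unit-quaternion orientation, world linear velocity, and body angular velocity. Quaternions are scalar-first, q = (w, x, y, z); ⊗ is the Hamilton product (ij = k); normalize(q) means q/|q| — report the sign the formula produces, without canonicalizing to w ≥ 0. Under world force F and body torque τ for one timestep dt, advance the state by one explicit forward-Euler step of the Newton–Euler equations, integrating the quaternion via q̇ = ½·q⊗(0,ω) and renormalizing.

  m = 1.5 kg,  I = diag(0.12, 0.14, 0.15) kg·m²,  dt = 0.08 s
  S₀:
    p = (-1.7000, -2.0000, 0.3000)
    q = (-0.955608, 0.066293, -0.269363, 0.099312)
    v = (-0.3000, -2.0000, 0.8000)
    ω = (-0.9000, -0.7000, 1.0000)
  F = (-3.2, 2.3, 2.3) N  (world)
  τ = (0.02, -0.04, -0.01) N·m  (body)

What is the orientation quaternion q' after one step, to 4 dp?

q' = (-0.9630, 0.0925, -0.2484, 0.0494)

2q̇ = q⊗(0,ω) = (-0.2282024, 0.6602026, 0.5132518, -1.2444398)
q + ½dt·q⊗(0,ω), renormalized = (-0.9630, 0.0925, -0.2484, 0.0494)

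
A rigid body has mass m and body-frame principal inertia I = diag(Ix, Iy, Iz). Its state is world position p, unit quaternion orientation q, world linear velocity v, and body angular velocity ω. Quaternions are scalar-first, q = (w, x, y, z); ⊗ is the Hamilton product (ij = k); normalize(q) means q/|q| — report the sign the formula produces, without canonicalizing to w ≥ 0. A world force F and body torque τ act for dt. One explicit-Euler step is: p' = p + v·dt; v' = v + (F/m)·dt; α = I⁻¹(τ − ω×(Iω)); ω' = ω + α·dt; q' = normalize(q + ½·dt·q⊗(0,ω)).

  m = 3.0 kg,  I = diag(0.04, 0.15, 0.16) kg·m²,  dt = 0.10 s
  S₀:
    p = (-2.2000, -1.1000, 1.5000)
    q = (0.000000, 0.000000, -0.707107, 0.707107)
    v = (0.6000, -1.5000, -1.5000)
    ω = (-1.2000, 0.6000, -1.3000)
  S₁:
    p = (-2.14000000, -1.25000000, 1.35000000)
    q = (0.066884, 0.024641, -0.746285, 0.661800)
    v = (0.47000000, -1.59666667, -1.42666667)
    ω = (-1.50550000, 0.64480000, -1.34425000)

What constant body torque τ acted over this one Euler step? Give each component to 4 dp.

Δω = ω₁−ω₀ = (-0.30550000, 0.04480000, -0.04425000)
I·α + gyro = (-0.1300, -0.1200, -0.1500)

τ = (-0.1300, -0.1200, -0.1500)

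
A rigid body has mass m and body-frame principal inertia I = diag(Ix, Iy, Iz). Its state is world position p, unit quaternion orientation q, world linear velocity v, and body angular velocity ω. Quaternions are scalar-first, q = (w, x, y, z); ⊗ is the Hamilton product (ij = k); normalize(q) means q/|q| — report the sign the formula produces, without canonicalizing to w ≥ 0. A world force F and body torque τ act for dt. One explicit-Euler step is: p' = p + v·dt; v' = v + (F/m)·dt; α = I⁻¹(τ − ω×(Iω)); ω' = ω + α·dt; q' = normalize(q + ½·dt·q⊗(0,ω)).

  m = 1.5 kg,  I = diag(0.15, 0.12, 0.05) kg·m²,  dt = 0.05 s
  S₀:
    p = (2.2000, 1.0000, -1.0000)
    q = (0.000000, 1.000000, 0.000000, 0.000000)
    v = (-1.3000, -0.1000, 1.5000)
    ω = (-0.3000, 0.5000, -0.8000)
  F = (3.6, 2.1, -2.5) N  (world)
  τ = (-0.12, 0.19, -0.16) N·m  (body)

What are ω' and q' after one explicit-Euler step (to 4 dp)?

ω' = (-0.3493, 0.5692, -0.9645)
q' = (0.0075, 0.9997, 0.0200, 0.0125)

α = I⁻¹(τ − ω×Iω) = (-0.9867, 1.3833, -3.2900)
ω' = ω + α·dt = (-0.3493, 0.5692, -0.9645)
Hamilton product q⊗(0,ω) = (0.3000000, 0.0000000, 0.8000000, 0.5000000)
q' = normalize(q + ½dt·q⊗(0,ω)) = (0.0075, 0.9997, 0.0200, 0.0125)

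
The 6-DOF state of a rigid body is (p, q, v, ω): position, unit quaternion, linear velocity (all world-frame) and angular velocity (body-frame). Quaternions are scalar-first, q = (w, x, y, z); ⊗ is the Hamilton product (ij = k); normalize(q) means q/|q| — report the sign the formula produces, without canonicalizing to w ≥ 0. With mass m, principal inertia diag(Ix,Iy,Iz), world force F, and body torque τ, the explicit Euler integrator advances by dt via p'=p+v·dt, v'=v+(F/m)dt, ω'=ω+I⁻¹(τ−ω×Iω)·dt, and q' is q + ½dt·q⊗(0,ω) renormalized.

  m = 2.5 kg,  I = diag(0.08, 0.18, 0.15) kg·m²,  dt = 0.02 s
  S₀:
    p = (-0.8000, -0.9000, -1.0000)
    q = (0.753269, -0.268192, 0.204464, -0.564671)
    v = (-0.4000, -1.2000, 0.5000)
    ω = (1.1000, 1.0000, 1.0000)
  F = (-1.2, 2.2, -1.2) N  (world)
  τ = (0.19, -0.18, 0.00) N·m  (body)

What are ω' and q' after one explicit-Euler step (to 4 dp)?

(τ − ω×Iω)/I = (2.7500, -0.5722, -0.7333)
new body rate ω' = (1.1550, 0.9886, 0.9853)
Hamilton product q⊗(0,ω) = (0.6552182, 1.5977309, 0.4003229, 0.2601666)
q + ½dt·q⊗(0,ω), renormalized = (0.7597, -0.2522, 0.2084, -0.5620)

ω' = (1.1550, 0.9886, 0.9853)
q' = (0.7597, -0.2522, 0.2084, -0.5620)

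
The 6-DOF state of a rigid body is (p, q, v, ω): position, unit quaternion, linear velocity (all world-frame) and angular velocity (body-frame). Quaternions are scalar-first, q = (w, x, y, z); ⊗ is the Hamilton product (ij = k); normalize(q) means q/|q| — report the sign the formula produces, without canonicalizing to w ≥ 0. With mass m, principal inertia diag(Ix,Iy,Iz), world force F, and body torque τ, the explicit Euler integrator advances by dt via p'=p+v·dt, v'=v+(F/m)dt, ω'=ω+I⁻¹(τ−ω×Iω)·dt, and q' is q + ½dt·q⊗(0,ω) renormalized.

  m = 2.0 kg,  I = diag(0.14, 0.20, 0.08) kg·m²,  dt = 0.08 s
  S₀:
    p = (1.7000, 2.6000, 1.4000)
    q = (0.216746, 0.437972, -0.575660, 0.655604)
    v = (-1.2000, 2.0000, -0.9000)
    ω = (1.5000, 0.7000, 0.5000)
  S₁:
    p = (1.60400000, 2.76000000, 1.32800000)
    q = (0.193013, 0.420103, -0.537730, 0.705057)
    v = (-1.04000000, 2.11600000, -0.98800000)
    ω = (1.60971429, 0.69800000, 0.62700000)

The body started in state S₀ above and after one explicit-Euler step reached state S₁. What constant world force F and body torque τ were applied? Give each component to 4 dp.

F = (4.0000, 2.9000, -2.2000)
τ = (0.1500, 0.0400, 0.1900)

v₁ − v₀ = (0.16000000, 0.11600000, -0.08800000)
m·(v₁−v₀)/dt = (4.0000, 2.9000, -2.2000)
Δω = ω₁−ω₀ = (0.10971429, -0.00200000, 0.12700000)
applied torque τ = (0.1500, 0.0400, 0.1900)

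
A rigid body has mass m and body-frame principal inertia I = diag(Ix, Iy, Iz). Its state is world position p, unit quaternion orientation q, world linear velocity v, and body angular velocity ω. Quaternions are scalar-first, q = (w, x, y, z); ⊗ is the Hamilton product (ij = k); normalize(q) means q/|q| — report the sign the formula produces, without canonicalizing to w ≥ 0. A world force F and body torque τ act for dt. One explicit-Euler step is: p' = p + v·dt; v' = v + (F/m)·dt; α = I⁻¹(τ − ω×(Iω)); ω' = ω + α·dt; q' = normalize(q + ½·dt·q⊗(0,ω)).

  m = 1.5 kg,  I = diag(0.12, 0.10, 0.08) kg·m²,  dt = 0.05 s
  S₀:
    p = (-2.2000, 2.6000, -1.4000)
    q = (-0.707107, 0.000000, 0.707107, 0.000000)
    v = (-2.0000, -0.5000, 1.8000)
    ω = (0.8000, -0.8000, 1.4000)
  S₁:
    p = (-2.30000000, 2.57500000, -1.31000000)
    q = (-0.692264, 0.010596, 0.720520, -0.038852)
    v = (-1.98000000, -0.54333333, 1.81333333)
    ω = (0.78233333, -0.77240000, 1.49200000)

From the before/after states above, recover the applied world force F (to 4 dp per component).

F = (0.6000, -1.3000, 0.4000)

Δv = v₁−v₀ = (0.02000000, -0.04333333, 0.01333333)
applied force F = (0.6000, -1.3000, 0.4000)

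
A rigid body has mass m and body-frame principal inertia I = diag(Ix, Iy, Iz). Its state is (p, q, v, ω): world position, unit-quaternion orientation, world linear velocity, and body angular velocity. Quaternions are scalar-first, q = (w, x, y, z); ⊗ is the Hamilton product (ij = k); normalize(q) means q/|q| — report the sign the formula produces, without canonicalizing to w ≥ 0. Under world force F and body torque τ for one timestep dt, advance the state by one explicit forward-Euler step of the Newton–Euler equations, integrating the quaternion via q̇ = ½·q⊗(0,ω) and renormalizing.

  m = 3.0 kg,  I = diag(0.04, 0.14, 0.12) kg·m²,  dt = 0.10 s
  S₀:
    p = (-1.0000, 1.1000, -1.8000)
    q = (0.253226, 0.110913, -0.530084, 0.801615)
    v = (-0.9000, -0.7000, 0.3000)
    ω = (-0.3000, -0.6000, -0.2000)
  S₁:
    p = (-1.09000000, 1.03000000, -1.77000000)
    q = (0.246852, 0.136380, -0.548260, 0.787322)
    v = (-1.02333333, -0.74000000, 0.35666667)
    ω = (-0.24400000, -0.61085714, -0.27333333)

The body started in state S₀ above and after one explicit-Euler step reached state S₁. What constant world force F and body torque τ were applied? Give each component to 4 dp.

F = (-3.7000, -1.2000, 1.7000)
τ = (0.0200, -0.0200, -0.0700)

Δv = v₁−v₀ = (-0.12333333, -0.04000000, 0.05666667)
F = m·Δv/dt = (-3.7000, -1.2000, 1.7000)
Δω = ω₁−ω₀ = (0.05600000, -0.01085714, -0.07333333)
gyro term ω₀×Iω₀ = (-0.0024, -0.0048, 0.0180)
I·α + gyro = (0.0200, -0.0200, -0.0700)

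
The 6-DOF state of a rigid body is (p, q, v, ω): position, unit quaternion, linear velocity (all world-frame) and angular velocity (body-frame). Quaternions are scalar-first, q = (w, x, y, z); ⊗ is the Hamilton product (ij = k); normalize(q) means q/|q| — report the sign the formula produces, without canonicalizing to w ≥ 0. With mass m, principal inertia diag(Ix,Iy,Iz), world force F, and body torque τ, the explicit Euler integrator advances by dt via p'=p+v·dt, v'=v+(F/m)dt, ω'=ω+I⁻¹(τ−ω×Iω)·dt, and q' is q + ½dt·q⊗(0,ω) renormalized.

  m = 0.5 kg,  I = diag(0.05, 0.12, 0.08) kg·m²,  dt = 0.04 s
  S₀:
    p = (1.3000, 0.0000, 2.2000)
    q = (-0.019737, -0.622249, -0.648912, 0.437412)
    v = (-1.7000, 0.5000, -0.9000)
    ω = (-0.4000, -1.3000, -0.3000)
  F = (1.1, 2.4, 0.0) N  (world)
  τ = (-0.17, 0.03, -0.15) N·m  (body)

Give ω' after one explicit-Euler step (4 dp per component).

ω' = (-0.5235, -1.2888, -0.3932)

gyro term ω×Iω = (-0.0156, -0.0036, 0.0364)
α = I⁻¹(τ − ω×Iω) = (-3.0880, 0.2800, -2.3300)
ω' = ω + α·dt = (-0.5235, -1.2888, -0.3932)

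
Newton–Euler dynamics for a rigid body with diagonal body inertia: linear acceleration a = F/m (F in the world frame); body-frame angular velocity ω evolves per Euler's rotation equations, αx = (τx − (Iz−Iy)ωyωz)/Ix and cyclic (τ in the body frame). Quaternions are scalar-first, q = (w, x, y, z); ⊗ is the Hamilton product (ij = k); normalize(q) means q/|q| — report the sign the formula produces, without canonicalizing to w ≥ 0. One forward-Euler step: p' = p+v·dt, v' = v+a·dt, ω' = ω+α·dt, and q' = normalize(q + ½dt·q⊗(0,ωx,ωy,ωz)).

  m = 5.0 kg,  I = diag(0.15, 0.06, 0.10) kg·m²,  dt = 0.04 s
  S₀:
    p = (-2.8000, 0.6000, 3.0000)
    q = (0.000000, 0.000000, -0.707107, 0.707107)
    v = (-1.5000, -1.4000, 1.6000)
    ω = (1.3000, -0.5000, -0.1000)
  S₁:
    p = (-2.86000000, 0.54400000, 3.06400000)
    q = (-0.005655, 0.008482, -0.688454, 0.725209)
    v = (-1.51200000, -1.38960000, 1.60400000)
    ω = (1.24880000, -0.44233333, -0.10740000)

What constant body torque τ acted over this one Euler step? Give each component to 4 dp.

ω₁ − ω₀ = (-0.05120000, 0.05766667, -0.00740000)
I·α + gyro = (-0.1900, 0.0800, 0.0400)

τ = (-0.1900, 0.0800, 0.0400)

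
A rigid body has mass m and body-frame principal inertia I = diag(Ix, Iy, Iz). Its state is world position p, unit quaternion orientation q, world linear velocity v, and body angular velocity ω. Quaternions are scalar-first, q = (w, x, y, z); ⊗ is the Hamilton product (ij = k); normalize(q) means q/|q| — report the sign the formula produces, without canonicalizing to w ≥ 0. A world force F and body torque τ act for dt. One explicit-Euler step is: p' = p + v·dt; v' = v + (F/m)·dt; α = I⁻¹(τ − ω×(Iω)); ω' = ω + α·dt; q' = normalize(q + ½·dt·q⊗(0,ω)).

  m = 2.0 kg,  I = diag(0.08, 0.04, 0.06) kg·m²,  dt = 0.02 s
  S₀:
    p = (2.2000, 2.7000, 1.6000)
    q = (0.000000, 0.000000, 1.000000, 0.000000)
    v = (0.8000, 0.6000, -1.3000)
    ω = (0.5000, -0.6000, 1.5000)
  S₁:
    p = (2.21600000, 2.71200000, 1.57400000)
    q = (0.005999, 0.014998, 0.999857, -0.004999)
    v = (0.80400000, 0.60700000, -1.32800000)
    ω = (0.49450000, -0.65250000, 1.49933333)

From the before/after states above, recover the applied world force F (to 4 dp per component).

F = (0.4000, 0.7000, -2.8000)

Δv = v₁−v₀ = (0.00400000, 0.00700000, -0.02800000)
F = m·Δv/dt = (0.4000, 0.7000, -2.8000)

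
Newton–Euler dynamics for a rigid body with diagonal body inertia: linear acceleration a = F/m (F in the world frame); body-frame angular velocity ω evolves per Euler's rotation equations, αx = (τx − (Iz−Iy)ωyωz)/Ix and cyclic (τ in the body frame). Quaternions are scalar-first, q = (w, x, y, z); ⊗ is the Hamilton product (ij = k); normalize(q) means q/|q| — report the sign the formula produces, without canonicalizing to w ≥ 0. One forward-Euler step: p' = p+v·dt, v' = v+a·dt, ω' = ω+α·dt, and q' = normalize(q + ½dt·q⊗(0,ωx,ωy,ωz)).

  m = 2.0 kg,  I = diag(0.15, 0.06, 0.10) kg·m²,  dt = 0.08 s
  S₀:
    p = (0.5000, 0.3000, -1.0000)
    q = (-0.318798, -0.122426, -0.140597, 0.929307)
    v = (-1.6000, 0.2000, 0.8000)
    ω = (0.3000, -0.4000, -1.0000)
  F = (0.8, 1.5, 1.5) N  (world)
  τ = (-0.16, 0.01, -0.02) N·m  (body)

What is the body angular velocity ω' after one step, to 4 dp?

angular accel α = (-1.1733, 0.4167, -0.3080)
ω' = ω + α·dt = (0.2061, -0.3667, -1.0246)

ω' = (0.2061, -0.3667, -1.0246)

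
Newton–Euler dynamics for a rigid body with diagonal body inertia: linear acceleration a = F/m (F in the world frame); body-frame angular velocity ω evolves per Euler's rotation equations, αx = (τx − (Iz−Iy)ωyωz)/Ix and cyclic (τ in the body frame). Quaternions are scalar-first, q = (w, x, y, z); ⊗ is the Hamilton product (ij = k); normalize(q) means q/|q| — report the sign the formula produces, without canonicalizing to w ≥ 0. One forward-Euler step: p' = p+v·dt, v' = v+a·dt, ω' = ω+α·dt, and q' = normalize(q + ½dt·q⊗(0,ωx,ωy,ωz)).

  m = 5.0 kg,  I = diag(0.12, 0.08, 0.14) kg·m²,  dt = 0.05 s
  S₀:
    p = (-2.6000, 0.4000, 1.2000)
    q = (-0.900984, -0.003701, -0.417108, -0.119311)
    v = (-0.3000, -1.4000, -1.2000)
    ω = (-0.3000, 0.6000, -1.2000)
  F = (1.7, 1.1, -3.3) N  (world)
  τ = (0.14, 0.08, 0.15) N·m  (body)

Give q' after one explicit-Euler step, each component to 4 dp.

q' = (-0.8978, 0.0173, -0.4296, -0.0954)

q⊗(0,ω) = (0.1059813, 0.8424114, -0.5092383, 0.9538278)
updated quaternion q' = (-0.8978, 0.0173, -0.4296, -0.0954)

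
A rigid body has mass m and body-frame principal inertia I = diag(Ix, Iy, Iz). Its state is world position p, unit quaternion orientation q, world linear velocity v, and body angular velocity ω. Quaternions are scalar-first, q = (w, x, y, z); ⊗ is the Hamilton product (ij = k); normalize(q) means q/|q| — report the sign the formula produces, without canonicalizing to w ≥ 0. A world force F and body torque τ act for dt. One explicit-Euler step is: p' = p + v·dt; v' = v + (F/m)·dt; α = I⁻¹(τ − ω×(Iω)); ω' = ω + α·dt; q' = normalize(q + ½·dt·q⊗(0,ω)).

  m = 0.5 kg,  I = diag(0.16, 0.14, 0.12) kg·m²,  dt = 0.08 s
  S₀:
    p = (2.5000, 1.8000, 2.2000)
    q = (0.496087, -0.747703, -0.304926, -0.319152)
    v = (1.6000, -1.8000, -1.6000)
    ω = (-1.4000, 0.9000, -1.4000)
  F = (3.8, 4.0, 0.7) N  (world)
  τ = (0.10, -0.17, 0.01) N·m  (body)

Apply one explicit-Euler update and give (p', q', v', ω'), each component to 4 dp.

ω×(Iω) gyroscopic = (0.0252, 0.0784, 0.0252)
α = I⁻¹(τ − ω×Iω) = (0.4675, -1.7743, -0.1267)
new body rate ω' = (-1.3626, 0.7581, -1.4101)
2q̇ = q⊗(0,ω) = (-1.2191636, 0.0196114, -0.1534931, -1.7943509)
q' = normalize(q + ½dt·q⊗(0,ω)) = (0.4456, -0.7441, -0.3099, -0.3895)
new position p' = (2.6280, 1.6560, 2.0720)
v + (F/m)dt = (2.2080, -1.1600, -1.4880)

p' = (2.6280, 1.6560, 2.0720)
q' = (0.4456, -0.7441, -0.3099, -0.3895)
v' = (2.2080, -1.1600, -1.4880)
ω' = (-1.3626, 0.7581, -1.4101)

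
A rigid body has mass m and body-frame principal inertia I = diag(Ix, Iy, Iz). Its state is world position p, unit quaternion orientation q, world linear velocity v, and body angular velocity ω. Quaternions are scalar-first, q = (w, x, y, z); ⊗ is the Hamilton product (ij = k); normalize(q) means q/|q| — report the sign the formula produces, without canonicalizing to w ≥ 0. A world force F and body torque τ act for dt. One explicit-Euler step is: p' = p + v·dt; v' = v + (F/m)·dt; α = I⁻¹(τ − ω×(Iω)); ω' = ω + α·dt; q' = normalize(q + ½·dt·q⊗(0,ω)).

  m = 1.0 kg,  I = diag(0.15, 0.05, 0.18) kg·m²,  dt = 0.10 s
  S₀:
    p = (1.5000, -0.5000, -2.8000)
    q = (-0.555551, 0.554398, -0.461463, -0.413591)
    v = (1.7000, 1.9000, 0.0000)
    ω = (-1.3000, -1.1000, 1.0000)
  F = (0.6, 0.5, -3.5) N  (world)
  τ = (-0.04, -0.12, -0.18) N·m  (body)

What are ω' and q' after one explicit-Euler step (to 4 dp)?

angular accel α = (0.6867, -3.1800, -0.2056)
ω + α·dt = (-1.2313, -1.4180, 0.9794)
q⊗(0,ω) = (0.6266991, -0.1941968, 0.5943764, -1.7652907)
q + ½dt·q⊗(0,ω), renormalized = (-0.5217, 0.5421, -0.4297, -0.4994)

ω' = (-1.2313, -1.4180, 0.9794)
q' = (-0.5217, 0.5421, -0.4297, -0.4994)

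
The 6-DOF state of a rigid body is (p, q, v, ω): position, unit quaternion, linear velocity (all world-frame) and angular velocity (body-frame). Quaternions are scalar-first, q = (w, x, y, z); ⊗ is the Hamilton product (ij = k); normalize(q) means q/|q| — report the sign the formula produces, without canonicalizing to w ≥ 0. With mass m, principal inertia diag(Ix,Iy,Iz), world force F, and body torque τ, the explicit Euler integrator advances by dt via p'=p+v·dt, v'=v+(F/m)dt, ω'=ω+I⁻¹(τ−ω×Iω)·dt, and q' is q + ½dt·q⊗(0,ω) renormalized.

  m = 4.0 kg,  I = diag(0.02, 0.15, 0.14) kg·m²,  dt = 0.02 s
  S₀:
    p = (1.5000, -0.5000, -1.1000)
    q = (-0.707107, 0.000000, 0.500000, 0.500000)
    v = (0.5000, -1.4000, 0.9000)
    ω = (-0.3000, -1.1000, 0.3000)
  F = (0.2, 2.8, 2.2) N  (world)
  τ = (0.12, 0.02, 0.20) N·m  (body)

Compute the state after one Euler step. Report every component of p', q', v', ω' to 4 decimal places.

p' = (1.5100, -0.5280, -1.0820)
q' = (-0.7031, 0.0091, 0.5062, 0.4993)
v' = (0.5010, -1.3860, 0.9110)
ω' = (-0.1833, -1.0988, 0.3224)

gyro term ω×Iω = (0.0033, 0.0108, 0.0429)
α = I⁻¹(τ − ω×Iω) = (5.8350, 0.0613, 1.1221)
new body rate ω' = (-0.1833, -1.0988, 0.3224)
q⊗(0,ω) = (0.4000000, 0.9121321, 0.6278177, -0.0621321)
updated quaternion q' = (-0.7031, 0.0091, 0.5062, 0.4993)
a = (0.0500, 0.7000, 0.5500)
new position p' = (1.5100, -0.5280, -1.0820)
v + (F/m)dt = (0.5010, -1.3860, 0.9110)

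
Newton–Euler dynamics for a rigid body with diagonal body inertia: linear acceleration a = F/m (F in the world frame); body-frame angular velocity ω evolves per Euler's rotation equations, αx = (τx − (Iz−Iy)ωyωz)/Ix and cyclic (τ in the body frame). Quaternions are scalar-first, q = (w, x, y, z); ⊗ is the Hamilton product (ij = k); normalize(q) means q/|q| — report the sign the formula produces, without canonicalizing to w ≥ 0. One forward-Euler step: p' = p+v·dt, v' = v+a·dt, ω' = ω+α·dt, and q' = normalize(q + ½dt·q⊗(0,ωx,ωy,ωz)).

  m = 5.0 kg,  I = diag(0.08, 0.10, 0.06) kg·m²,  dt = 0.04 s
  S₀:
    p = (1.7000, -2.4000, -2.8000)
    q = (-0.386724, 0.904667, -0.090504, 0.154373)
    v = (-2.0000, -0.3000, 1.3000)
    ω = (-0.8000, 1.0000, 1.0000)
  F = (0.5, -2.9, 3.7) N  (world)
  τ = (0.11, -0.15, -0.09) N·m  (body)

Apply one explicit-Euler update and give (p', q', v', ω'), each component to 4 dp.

linear accel F/m = (0.1000, -0.5800, 0.7400)
p + v·dt = (1.6200, -2.4120, -2.7480)
new velocity v' = (-1.9960, -0.3232, 1.3296)
ω×(Iω) gyroscopic = (-0.0400, -0.0160, -0.0160)
(τ − ω×Iω)/I = (1.8750, -1.3400, -1.2333)
new body rate ω' = (-0.7250, 0.9464, 0.9507)
q⊗(0,ω) = (0.6598646, 0.0645022, -1.4148894, 0.4455398)
q + ½dt·q⊗(0,ω), renormalized = (-0.3733, 0.9055, -0.1187, 0.1632)

p' = (1.6200, -2.4120, -2.7480)
q' = (-0.3733, 0.9055, -0.1187, 0.1632)
v' = (-1.9960, -0.3232, 1.3296)
ω' = (-0.7250, 0.9464, 0.9507)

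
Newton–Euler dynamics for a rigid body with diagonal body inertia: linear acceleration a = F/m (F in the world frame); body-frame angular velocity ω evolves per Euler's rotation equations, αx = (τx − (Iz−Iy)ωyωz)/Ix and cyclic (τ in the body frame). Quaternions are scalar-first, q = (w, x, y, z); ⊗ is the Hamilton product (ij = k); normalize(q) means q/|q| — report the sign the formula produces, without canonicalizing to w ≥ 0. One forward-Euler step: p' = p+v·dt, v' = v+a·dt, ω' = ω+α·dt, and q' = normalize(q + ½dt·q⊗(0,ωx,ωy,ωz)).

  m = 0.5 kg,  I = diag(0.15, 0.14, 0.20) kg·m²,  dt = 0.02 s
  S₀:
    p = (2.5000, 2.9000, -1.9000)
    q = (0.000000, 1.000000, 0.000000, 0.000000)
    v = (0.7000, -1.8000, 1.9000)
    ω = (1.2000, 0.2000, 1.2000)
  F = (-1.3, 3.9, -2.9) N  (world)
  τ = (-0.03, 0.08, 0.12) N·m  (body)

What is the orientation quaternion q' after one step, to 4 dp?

2q̇ = q⊗(0,ω) = (-1.2000000, 0.0000000, -1.2000000, 0.2000000)
q' = normalize(q + ½dt·q⊗(0,ω)) = (-0.0120, 0.9999, -0.0120, 0.0020)

q' = (-0.0120, 0.9999, -0.0120, 0.0020)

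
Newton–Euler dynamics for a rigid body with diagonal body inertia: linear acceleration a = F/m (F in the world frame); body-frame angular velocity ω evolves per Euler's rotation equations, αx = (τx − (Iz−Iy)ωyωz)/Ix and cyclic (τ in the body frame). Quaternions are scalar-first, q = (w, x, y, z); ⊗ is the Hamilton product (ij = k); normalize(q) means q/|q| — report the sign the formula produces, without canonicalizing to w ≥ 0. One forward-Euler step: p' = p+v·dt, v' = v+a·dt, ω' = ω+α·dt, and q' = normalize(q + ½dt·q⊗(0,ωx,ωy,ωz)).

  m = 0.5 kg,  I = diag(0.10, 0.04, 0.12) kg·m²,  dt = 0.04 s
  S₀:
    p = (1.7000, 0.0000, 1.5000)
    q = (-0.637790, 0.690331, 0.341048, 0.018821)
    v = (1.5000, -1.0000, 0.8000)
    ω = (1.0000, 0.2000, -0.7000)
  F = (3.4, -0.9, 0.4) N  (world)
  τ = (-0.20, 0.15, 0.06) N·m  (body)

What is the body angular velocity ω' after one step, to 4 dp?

ω' = (0.9245, 0.3360, -0.6760)

α = I⁻¹(τ − ω×Iω) = (-1.8880, 3.4000, 0.6000)
ω + α·dt = (0.9245, 0.3360, -0.6760)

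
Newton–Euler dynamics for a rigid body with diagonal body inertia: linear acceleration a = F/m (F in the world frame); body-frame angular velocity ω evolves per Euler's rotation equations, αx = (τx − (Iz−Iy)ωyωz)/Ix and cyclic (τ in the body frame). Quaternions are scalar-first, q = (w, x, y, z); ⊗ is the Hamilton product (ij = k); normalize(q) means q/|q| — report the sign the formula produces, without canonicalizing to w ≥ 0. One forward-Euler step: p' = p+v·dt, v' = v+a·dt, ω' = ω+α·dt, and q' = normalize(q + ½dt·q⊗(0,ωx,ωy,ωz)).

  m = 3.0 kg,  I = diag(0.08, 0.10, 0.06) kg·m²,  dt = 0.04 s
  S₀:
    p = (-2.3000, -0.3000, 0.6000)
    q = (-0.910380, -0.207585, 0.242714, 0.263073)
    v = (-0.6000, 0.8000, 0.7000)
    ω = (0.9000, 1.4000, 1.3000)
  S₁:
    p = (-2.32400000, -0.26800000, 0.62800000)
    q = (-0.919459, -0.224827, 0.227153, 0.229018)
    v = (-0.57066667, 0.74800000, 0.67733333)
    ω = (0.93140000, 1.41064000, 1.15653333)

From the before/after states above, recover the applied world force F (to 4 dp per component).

velocity change Δv = (0.02933333, -0.05200000, -0.02266667)
F = m·Δv/dt = (2.2000, -3.9000, -1.7000)

F = (2.2000, -3.9000, -1.7000)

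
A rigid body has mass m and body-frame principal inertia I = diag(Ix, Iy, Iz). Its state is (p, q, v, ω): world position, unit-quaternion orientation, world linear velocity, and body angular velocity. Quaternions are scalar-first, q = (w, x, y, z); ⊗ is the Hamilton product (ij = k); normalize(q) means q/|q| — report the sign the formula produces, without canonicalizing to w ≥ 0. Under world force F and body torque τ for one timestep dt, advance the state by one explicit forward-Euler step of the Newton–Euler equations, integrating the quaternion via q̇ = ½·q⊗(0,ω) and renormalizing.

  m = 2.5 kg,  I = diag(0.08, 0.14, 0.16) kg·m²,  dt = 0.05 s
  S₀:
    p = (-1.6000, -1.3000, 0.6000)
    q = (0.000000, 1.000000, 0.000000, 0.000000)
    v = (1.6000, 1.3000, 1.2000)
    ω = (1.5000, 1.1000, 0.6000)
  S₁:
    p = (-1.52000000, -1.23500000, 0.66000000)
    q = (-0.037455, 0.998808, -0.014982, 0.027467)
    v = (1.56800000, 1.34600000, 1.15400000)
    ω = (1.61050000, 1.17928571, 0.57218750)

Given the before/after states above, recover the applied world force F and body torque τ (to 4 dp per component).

rate change Δω = (0.11050000, 0.07928571, -0.02781250)
precession coupling = (0.0132, -0.0720, 0.0990)
τ = I·(Δω/dt) + ω₀×(Iω₀) = (0.1900, 0.1500, 0.0100)
v₁ − v₀ = (-0.03200000, 0.04600000, -0.04600000)
applied force F = (-1.6000, 2.3000, -2.3000)

F = (-1.6000, 2.3000, -2.3000)
τ = (0.1900, 0.1500, 0.0100)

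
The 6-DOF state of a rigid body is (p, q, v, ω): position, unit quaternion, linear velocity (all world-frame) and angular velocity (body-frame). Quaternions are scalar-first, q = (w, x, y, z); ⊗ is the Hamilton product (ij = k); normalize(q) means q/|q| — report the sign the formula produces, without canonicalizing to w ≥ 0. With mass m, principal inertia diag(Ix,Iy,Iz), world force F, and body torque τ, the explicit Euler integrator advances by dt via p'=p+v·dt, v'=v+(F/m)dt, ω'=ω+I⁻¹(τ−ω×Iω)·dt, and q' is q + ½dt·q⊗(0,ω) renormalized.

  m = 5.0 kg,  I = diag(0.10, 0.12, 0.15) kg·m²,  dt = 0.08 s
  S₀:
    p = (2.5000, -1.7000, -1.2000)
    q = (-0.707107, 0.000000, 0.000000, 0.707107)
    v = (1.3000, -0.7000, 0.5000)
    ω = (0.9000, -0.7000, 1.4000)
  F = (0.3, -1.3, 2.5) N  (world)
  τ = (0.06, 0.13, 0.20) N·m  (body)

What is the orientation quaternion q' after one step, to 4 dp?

q' = (-0.7448, -0.0056, 0.0451, 0.6658)

Hamilton product q⊗(0,ω) = (-0.9899498, -0.1414214, 1.1313712, -0.9899498)
q + ½dt·q⊗(0,ω), renormalized = (-0.7448, -0.0056, 0.0451, 0.6658)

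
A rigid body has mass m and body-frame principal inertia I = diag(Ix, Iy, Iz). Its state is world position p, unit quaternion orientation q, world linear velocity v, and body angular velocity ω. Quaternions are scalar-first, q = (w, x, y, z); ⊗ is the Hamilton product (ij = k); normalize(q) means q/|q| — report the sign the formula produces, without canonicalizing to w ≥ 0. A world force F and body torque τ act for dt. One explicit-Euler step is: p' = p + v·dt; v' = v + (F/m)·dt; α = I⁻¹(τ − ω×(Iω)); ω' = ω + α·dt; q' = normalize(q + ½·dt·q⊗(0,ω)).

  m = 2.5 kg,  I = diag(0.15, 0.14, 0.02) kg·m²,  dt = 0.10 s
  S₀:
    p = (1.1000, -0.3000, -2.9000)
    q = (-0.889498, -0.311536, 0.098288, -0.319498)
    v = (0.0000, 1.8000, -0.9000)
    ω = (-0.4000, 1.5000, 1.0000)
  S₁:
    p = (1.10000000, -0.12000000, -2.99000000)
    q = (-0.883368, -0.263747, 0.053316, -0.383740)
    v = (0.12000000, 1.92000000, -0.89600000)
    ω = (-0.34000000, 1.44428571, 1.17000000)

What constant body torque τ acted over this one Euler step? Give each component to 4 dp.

Δω = ω₁−ω₀ = (0.06000000, -0.05571429, 0.17000000)
precession coupling = (-0.1800, -0.0520, 0.0060)
τ = I·(Δω/dt) + ω₀×(Iω₀) = (-0.0900, -0.1300, 0.0400)

τ = (-0.0900, -0.1300, 0.0400)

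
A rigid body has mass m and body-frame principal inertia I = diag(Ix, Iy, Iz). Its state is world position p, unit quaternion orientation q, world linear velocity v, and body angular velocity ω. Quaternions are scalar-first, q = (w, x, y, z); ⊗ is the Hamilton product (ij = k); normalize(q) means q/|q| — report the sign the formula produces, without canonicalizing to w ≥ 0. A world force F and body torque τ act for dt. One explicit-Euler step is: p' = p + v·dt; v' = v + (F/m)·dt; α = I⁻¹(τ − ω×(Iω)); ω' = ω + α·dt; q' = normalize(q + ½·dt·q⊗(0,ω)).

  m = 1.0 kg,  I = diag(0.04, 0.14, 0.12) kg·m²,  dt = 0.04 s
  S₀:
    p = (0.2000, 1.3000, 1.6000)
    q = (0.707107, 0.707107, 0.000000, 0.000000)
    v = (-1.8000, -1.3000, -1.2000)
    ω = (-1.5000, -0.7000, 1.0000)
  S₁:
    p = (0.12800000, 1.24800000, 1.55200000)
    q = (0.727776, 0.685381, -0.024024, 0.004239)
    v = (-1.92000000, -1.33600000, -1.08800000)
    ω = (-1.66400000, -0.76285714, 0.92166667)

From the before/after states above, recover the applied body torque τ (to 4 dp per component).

τ = (-0.1500, -0.1000, -0.1300)

rate change Δω = (-0.16400000, -0.06285714, -0.07833333)
gyro term ω₀×Iω₀ = (0.0140, 0.1200, 0.1050)
τ = I·(Δω/dt) + ω₀×(Iω₀) = (-0.1500, -0.1000, -0.1300)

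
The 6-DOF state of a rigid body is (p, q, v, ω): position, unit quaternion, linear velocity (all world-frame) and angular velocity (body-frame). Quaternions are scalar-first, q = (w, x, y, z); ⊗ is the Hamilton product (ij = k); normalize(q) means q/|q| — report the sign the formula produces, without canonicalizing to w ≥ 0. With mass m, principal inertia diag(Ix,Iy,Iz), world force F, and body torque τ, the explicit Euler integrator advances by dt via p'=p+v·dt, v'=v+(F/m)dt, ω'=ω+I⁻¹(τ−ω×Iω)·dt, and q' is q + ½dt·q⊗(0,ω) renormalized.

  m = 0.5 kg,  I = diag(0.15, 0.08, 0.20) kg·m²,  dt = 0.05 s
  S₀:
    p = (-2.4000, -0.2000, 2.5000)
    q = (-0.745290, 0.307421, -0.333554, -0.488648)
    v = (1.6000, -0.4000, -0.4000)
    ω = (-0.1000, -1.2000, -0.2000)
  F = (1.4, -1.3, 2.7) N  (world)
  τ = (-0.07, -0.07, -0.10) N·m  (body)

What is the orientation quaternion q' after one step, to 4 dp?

q' = (-0.7566, 0.2962, -0.3083, -0.4947)

Hamilton product q⊗(0,ω) = (-0.4672523, -0.4451378, 1.0046970, -0.2532026)
q + ½dt·q⊗(0,ω), renormalized = (-0.7566, 0.2962, -0.3083, -0.4947)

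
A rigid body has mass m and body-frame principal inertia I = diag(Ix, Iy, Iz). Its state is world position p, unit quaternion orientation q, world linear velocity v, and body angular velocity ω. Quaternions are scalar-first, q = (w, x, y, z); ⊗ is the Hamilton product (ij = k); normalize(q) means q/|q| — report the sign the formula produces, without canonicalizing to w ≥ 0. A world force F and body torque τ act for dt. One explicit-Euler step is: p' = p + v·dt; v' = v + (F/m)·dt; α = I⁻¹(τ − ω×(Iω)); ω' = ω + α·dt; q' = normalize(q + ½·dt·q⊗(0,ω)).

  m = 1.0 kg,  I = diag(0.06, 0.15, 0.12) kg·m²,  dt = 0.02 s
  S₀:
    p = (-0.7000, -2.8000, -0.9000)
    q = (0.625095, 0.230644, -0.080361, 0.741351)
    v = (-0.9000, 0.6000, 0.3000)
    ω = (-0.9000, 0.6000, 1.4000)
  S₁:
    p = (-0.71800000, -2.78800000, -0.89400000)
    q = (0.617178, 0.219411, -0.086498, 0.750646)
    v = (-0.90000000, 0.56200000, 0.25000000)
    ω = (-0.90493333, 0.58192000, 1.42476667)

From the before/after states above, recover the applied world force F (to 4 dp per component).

F = (0.0000, -1.9000, -2.5000)

Δv = v₁−v₀ = (0.00000000, -0.03800000, -0.05000000)
m·(v₁−v₀)/dt = (0.0000, -1.9000, -2.5000)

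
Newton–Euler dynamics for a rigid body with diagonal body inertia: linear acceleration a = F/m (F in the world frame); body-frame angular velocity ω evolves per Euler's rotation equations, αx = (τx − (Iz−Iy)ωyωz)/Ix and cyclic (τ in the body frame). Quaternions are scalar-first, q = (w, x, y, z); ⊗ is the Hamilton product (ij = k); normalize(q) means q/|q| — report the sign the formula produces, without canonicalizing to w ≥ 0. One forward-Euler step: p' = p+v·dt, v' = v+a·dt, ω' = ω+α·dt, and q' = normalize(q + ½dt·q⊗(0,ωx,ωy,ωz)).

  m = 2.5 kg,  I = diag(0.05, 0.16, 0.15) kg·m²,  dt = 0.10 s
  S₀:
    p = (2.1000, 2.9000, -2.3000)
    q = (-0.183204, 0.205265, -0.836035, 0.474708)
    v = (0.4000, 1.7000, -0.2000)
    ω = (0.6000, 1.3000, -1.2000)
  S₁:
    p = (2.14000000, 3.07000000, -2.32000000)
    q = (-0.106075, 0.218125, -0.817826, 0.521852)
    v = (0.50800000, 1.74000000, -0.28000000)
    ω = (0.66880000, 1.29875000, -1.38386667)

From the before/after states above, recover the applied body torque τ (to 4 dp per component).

Δω = ω₁−ω₀ = (0.06880000, -0.00125000, -0.18386667)
applied torque τ = (0.0500, 0.0700, -0.1900)

τ = (0.0500, 0.0700, -0.1900)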